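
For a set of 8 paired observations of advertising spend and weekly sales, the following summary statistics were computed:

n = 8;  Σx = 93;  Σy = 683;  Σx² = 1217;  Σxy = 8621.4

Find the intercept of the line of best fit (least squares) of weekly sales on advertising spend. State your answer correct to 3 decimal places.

27.066

Sxx = Σx² − (Σx)²/n = 1217 − 1081.125 = 135.875
Sxy = Σxy − (Σx)(Σy)/n = 8621.4 − 7939.875 = 681.525
b = Sxy/Sxx = 681.525/135.875 = 5.015823
a = ȳ − b·x̄ = 85.375 − 5.015823·11.625 = 27.066053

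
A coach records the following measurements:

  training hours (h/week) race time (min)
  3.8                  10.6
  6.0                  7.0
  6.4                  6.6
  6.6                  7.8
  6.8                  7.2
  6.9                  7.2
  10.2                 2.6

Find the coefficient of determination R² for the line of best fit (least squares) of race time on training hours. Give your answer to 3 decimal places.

0.937

n = 7, Σx = 46.7, Σy = 49, Σxy = 301.16, Σx² = 332.85, Σy² = 376.2
Sxx = Σx² − (Σx)²/n = 332.85 − 311.555714 = 21.294286
Sxy = Σxy − (Σx)(Σy)/n = 301.16 − 326.9 = -25.74
Syy = Σy² − (Σy)²/n = 376.2 − 343 = 33.2
R² = Sxy²/(Sxx·Syy) = (-25.74)²/(21.294286·33.2) = 0.937165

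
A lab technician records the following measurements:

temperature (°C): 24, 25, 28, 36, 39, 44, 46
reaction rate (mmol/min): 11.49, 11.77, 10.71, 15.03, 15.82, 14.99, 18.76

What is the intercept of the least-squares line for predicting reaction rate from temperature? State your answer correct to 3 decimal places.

n = 7, Σx = 242, Σy = 98.57, Σxy = 3550.47, Σx² = 8854
Sxx = Σx² − (Σx)²/n = 8854 − 8366.285714 = 487.714286
Sxy = Σxy − (Σx)(Σy)/n = 3550.47 − 3407.705714 = 142.764286
b = Sxy/Sxx = 142.764286/487.714286 = 0.292721
a = ȳ − b·x̄ = 14.081429 − 0.292721·34.571429 = 3.961640

3.962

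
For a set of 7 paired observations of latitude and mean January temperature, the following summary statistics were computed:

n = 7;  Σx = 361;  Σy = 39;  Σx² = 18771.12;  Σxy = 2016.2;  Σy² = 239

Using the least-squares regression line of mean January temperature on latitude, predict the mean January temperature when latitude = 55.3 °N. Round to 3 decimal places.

Sxx = Σx² − (Σx)²/n = 18771.12 − 18617.285714 = 153.834286
Sxy = Σxy − (Σx)(Σy)/n = 2016.2 − 2011.285714 = 4.914286
b = Sxy/Sxx = 4.914286/153.834286 = 0.031945
a = ȳ − b·x̄ = 5.571429 − 0.031945·51.571429 = 3.923963
ŷ(55.3) = a + b·55.3 = 3.923963 + 0.031945·55.3 = 5.690539

5.691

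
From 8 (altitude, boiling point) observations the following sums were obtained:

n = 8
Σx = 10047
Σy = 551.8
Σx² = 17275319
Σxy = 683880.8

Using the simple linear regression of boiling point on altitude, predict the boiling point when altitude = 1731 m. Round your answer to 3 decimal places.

Sxx = Σx² − (Σx)²/n = 17275319 − 12617776.125 = 4657542.875
Sxy = Σxy − (Σx)(Σy)/n = 683880.8 − 692991.825 = -9111.025
b = Sxy/Sxx = -9111.025/4657542.875 = -0.001956
a = ȳ − b·x̄ = 68.975 − (-0.001956)·1255.875 = 71.431726
ŷ(1731) = a + b·1731 = 71.431726 + (-0.001956)·1731 = 68.045567

68.046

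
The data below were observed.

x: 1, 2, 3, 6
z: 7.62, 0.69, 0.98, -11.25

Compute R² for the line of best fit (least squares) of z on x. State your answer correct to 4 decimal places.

n = 4, Σx = 12, Σy = -1.96, Σxy = -55.56, Σx² = 50, Σy² = 186.0634
Sxx = Σx² − (Σx)²/n = 50 − 36 = 14
Sxy = Σxy − (Σx)(Σy)/n = -55.56 − (-5.88) = -49.68
Syy = Σy² − (Σy)²/n = 186.0634 − 0.9604 = 185.103
R² = Sxy²/(Sxx·Syy) = (-49.68)²/(14·185.103) = 0.952405

0.9524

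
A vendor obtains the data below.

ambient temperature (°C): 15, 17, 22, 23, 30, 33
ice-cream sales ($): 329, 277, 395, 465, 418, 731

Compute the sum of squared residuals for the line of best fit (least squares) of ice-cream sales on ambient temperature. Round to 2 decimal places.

38932.08

n = 6, Σx = 140, Σy = 2615, Σxy = 65692, Σx² = 3516, Σy² = 1266305
Sxx = Σx² − (Σx)²/n = 3516 − 3266.666667 = 249.333333
Sxy = Σxy − (Σx)(Σy)/n = 65692 − 61016.666667 = 4675.333333
Syy = Σy² − (Σy)²/n = 1266305 − 1139704.166667 = 126600.833333
b = Sxy/Sxx = 4675.333333/249.333333 = 18.751337
SSE = Syy − b·Sxy = 126600.833333 − 18.751337·4675.333333 = 38932.082888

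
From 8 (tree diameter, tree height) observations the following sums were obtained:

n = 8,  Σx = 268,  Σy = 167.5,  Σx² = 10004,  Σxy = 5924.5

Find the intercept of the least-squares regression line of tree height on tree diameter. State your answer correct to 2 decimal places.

Sxx = Σx² − (Σx)²/n = 10004 − 8978 = 1026
Sxy = Σxy − (Σx)(Σy)/n = 5924.5 − 5611.25 = 313.25
b = Sxy/Sxx = 313.25/1026 = 0.305312
a = ȳ − b·x̄ = 20.9375 − 0.305312·33.5 = 10.709552

10.71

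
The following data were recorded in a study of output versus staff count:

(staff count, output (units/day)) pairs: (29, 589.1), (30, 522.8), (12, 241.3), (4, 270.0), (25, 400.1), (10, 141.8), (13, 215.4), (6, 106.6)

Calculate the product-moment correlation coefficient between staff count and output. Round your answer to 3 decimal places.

n = 8, Σx = 129, Σy = 2487.1, Σxy = 51603.8, Σx² = 2831, Σy² = 989432.31
Sxx = Σx² − (Σx)²/n = 2831 − 2080.125 = 750.875
Sxy = Σxy − (Σx)(Σy)/n = 51603.8 − 40104.4875 = 11499.3125
Syy = Σy² − (Σy)²/n = 989432.31 − 773208.30125 = 216224.00875
r = Sxy/√(Sxx·Syy) = 11499.3125/√(162357202.570156) = 11499.3125/12741.946577 = 0.902477

0.902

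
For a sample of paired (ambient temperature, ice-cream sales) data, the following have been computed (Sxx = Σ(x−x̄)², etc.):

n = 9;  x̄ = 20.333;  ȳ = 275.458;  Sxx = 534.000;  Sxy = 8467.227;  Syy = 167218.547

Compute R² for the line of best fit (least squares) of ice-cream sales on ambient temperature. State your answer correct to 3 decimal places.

0.803

R² = Sxy²/(Sxx·Syy) = (8467.227)²/(534·167218.547) = 0.802891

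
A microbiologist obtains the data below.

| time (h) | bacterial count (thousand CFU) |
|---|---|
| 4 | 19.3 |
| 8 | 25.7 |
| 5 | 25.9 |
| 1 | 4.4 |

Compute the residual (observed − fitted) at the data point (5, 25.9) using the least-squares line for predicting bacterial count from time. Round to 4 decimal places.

5.5180

n = 4, Σx = 18, Σy = 75.3, Σxy = 416.7, Σx² = 106
Sxx = Σx² − (Σx)²/n = 106 − 81 = 25
Sxy = Σxy − (Σx)(Σy)/n = 416.7 − 338.85 = 77.85
b = Sxy/Sxx = 77.85/25 = 3.114
a = ȳ − b·x̄ = 18.825 − 3.114·4.5 = 4.812
ŷ(5) = 4.812 + 3.114·5 = 20.382
residual = y − ŷ = 25.9 − 20.382 = 5.518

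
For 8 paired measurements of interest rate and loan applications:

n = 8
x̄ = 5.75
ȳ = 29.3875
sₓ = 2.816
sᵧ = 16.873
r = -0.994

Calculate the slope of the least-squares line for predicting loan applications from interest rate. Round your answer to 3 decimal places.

b = r · sᵧ/sₓ = -0.994 · 16.873/2.816 = -5.955881

-5.956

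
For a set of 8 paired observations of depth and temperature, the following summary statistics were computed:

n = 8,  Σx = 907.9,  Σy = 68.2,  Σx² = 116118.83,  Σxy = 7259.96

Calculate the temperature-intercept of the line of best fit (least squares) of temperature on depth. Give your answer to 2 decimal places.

Sxx = Σx² − (Σx)²/n = 116118.83 − 103035.30125 = 13083.52875
Sxy = Σxy − (Σx)(Σy)/n = 7259.96 − 7739.8475 = -479.8875
b = Sxy/Sxx = -479.8875/13083.52875 = -0.036679
a = ȳ − b·x̄ = 8.525 − (-0.036679)·113.4875 = 12.687580

12.69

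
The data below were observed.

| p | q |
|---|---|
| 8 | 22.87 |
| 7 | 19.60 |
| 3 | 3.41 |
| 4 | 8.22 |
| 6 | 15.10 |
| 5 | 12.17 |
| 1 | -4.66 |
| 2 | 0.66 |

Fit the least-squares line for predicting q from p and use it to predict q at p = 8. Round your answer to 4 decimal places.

n = 8, Σx = 36, Σy = 77.37, Σxy = 511.38, Σx² = 204
Sxx = Σx² − (Σx)²/n = 204 − 162 = 42
Sxy = Σxy − (Σx)(Σy)/n = 511.38 − 348.165 = 163.215
b = Sxy/Sxx = 163.215/42 = 3.886071
a = ȳ − b·x̄ = 9.67125 − 3.886071·4.5 = -7.816071
ŷ(8) = a + b·8 = -7.816071 + 3.886071·8 = 23.2725

23.2725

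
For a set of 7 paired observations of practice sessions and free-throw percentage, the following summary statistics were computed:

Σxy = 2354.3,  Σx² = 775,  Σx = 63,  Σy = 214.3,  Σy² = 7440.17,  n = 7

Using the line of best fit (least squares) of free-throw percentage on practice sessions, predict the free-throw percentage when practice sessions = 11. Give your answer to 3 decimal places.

34.707

Sxx = Σx² − (Σx)²/n = 775 − 567 = 208
Sxy = Σxy − (Σx)(Σy)/n = 2354.3 − 1928.7 = 425.6
b = Sxy/Sxx = 425.6/208 = 2.046154
a = ȳ − b·x̄ = 30.614286 − 2.046154·9 = 12.198901
ŷ(11) = a + b·11 = 12.198901 + 2.046154·11 = 34.706593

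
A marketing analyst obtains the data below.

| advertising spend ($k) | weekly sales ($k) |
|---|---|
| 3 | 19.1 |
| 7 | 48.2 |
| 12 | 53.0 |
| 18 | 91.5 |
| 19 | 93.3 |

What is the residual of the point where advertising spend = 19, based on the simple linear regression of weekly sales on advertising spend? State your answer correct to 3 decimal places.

n = 5, Σx = 59, Σy = 305.1, Σxy = 4450.4, Σx² = 887
Sxx = Σx² − (Σx)²/n = 887 − 696.2 = 190.8
Sxy = Σxy − (Σx)(Σy)/n = 4450.4 − 3600.18 = 850.22
b = Sxy/Sxx = 850.22/190.8 = 4.456080
a = ȳ − b·x̄ = 61.02 − 4.456080·11.8 = 8.438260
ŷ(19) = 8.438260 + 4.456080·19 = 93.103774
residual = y − ŷ = 93.3 − 93.103774 = 0.196226

0.196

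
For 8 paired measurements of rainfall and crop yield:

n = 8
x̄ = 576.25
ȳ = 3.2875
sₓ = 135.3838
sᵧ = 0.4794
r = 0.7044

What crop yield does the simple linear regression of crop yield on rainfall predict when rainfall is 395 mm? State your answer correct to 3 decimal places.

b = r · sᵧ/sₓ = 0.7044 · 0.4794/135.3838 = 0.002494
a = ȳ − b·x̄ = 3.2875 − 0.002494·576.25 = 1.850153
ŷ(395) = a + b·395 = 1.850153 + 0.002494·395 = 2.835406

2.835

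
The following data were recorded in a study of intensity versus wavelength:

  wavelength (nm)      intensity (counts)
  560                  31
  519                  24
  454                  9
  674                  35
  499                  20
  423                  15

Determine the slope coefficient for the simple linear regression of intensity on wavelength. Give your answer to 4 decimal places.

n = 6, Σx = 3129, Σy = 134, Σxy = 73817, Σx² = 1671283
Sxx = Σx² − (Σx)²/n = 1671283 − 1631773.5 = 39509.5
Sxy = Σxy − (Σx)(Σy)/n = 73817 − 69881 = 3936
b = Sxy/Sxx = 3936/39509.5 = 0.099622

0.0996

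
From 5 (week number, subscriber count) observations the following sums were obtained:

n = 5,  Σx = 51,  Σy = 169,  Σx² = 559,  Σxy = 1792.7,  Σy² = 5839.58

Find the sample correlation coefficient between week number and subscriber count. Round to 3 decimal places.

Sxx = Σx² − (Σx)²/n = 559 − 520.2 = 38.8
Sxy = Σxy − (Σx)(Σy)/n = 1792.7 − 1723.8 = 68.9
Syy = Σy² − (Σy)²/n = 5839.58 − 5712.2 = 127.38
r = Sxy/√(Sxx·Syy) = 68.9/√(4942.344) = 68.9/70.301807 = 0.980060

0.980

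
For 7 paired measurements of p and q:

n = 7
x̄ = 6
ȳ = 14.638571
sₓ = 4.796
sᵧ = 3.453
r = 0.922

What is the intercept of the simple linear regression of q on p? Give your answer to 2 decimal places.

b = r · sᵧ/sₓ = 0.922 · 3.453/4.796 = 0.663817
a = ȳ − b·x̄ = 14.638571 − 0.663817·6 = 10.655669

10.66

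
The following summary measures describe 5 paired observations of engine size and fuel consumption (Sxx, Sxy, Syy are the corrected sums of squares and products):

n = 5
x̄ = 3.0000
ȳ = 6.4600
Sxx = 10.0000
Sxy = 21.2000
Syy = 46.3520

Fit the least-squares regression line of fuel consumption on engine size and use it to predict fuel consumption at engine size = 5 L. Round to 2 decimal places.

10.70

b = Sxy/Sxx = 21.2/10 = 2.12
a = ȳ − b·x̄ = 6.46 − 2.12·3 = 0.1
ŷ(5) = a + b·5 = 0.1 + 2.12·5 = 10.7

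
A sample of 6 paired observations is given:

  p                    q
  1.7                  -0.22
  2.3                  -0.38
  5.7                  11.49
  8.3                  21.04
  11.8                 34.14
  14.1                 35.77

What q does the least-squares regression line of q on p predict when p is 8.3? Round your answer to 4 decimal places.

20.0924

n = 6, Σx = 43.9, Σy = 101.84, Σxy = 1146.086, Σx² = 447.61
Sxx = Σx² − (Σx)²/n = 447.61 − 321.201667 = 126.408333
Sxy = Σxy − (Σx)(Σy)/n = 1146.086 − 745.129333 = 400.956667
b = Sxy/Sxx = 400.956667/126.408333 = 3.171916
a = ȳ − b·x̄ = 16.973333 − 3.171916·7.316667 = -6.234522
ŷ(8.3) = a + b·8.3 = -6.234522 + 3.171916·8.3 = 20.092384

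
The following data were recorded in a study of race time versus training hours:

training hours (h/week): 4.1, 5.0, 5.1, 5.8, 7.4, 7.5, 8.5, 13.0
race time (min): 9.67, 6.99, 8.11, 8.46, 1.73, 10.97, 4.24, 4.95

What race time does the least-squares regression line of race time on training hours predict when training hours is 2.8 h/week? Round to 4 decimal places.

n = 8, Σx = 56.4, Σy = 55.12, Σxy = 360.493, Σx² = 453.72
Sxx = Σx² − (Σx)²/n = 453.72 − 397.62 = 56.1
Sxy = Σxy − (Σx)(Σy)/n = 360.493 − 388.596 = -28.103
b = Sxy/Sxx = -28.103/56.1 = -0.500945
a = ȳ − b·x̄ = 6.89 − (-0.500945)·7.05 = 10.421660
ŷ(2.8) = a + b·2.8 = 10.421660 + (-0.500945)·2.8 = 9.019015

9.0190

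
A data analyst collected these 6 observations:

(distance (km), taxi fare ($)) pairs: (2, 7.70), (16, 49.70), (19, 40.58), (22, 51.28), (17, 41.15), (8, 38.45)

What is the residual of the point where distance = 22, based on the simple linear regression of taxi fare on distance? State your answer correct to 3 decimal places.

n = 6, Σx = 84, Σy = 228.86, Σxy = 3716.93, Σx² = 1458
Sxx = Σx² − (Σx)²/n = 1458 − 1176 = 282
Sxy = Σxy − (Σx)(Σy)/n = 3716.93 − 3204.04 = 512.89
b = Sxy/Sxx = 512.89/282 = 1.818759
a = ȳ − b·x̄ = 38.143333 − 1.818759·14 = 12.680709
ŷ(22) = 12.680709 + 1.818759·22 = 52.693404
residual = y − ŷ = 51.28 − 52.693404 = -1.413404

-1.413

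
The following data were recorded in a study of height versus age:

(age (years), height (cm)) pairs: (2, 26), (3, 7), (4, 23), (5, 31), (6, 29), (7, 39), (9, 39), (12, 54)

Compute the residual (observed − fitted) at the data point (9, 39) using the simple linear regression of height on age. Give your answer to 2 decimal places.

n = 8, Σx = 48, Σy = 248, Σxy = 1766, Σx² = 364
Sxx = Σx² − (Σx)²/n = 364 − 288 = 76
Sxy = Σxy − (Σx)(Σy)/n = 1766 − 1488 = 278
b = Sxy/Sxx = 278/76 = 3.657895
a = ȳ − b·x̄ = 31 − 3.657895·6 = 9.052632
ŷ(9) = 9.052632 + 3.657895·9 = 41.973684
residual = y − ŷ = 39 − 41.973684 = -2.973684

-2.97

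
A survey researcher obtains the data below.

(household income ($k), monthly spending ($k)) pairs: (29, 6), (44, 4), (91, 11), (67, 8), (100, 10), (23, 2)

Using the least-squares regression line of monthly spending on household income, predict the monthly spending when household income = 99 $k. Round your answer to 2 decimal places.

10.79

n = 6, Σx = 354, Σy = 41, Σxy = 2933, Σx² = 26076
Sxx = Σx² − (Σx)²/n = 26076 − 20886 = 5190
Sxy = Σxy − (Σx)(Σy)/n = 2933 − 2419 = 514
b = Sxy/Sxx = 514/5190 = 0.099037
a = ȳ − b·x̄ = 6.833333 − 0.099037·59 = 0.990173
ŷ(99) = a + b·99 = 0.990173 + 0.099037·99 = 10.794798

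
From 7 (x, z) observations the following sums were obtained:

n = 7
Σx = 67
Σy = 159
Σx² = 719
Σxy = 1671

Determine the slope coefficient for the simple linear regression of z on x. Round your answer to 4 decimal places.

Sxx = Σx² − (Σx)²/n = 719 − 641.285714 = 77.714286
Sxy = Σxy − (Σx)(Σy)/n = 1671 − 1521.857143 = 149.142857
b = Sxy/Sxx = 149.142857/77.714286 = 1.919118

1.9191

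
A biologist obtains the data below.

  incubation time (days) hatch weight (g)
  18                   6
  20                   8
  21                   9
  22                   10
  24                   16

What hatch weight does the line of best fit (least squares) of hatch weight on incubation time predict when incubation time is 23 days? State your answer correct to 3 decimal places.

13.000

n = 5, Σx = 105, Σy = 49, Σxy = 1061, Σx² = 2225
Sxx = Σx² − (Σx)²/n = 2225 − 2205 = 20
Sxy = Σxy − (Σx)(Σy)/n = 1061 − 1029 = 32
b = Sxy/Sxx = 32/20 = 1.6
a = ȳ − b·x̄ = 9.8 − 1.6·21 = -23.8
ŷ(23) = a + b·23 = -23.8 + 1.6·23 = 13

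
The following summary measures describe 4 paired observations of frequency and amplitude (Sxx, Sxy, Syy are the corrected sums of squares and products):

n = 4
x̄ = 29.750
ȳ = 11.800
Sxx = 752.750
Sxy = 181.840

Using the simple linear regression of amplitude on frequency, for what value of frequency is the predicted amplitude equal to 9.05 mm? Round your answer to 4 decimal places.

b = Sxy/Sxx = 181.84/752.75 = 0.241568
a = ȳ − b·x̄ = 11.8 − 0.241568·29.75 = 4.613364
Set a + b·x = 9.05: x = (9.05 − 4.613364) / 0.241568 = 18.366022

18.3660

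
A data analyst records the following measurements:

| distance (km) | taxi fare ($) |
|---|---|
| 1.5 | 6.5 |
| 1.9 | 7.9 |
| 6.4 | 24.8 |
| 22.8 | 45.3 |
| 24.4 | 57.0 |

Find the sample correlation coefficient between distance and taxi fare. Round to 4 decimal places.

0.9781

n = 5, Σx = 57, Σy = 141.5, Σxy = 2607.12, Σx² = 1162.02, Σy² = 6020.79
Sxx = Σx² − (Σx)²/n = 1162.02 − 649.8 = 512.22
Sxy = Σxy − (Σx)(Σy)/n = 2607.12 − 1613.1 = 994.02
Syy = Σy² − (Σy)²/n = 6020.79 − 4004.45 = 2016.34
r = Sxy/√(Sxx·Syy) = 994.02/√(1032809.6748) = 994.02/1016.272441 = 0.978104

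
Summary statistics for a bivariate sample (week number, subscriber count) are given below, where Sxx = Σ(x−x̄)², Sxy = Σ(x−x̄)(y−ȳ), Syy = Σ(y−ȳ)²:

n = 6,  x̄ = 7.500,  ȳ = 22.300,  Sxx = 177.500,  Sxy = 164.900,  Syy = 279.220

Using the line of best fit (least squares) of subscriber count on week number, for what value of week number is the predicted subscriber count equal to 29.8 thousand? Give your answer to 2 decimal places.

b = Sxy/Sxx = 164.9/177.5 = 0.929014
a = ȳ − b·x̄ = 22.3 − 0.929014·7.5 = 15.332394
Set a + b·x = 29.8: x = (29.8 − 15.332394) / 0.929014 = 15.573075

15.57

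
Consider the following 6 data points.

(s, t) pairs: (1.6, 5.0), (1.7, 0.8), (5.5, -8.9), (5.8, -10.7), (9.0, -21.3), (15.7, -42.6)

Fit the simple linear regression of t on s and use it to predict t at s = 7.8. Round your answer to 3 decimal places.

-17.014

n = 6, Σx = 39.3, Σy = -77.7, Σxy = -962.17, Σx² = 396.83
Sxx = Σx² − (Σx)²/n = 396.83 − 257.415 = 139.415
Sxy = Σxy − (Σx)(Σy)/n = -962.17 − (-508.935) = -453.235
b = Sxy/Sxx = -453.235/139.415 = -3.250977
a = ȳ − b·x̄ = -12.95 − (-3.250977)·6.55 = 8.343901
ŷ(7.8) = a + b·7.8 = 8.343901 + (-3.250977)·7.8 = -17.013722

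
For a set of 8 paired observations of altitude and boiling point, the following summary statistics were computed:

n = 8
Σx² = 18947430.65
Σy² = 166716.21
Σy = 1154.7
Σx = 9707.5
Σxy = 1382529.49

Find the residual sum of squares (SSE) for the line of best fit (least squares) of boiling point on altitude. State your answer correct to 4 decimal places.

Sxx = Σx² − (Σx)²/n = 18947430.65 − 11779444.53125 = 7167986.11875
Sxy = Σxy − (Σx)(Σy)/n = 1382529.49 − 1401156.28125 = -18626.79125
Syy = Σy² − (Σy)²/n = 166716.21 − 166666.51125 = 49.69875
b = Sxy/Sxx = -18626.79125/7167986.11875 = -0.002599
SSE = Syy − b·Sxy = 49.69875 − (-0.002599)·(-18626.79125) = 1.295008

1.2950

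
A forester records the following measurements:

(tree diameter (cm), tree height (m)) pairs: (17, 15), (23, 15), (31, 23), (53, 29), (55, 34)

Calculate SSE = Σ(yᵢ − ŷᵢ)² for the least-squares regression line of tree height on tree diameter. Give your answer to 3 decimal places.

n = 5, Σx = 179, Σy = 116, Σxy = 4720, Σx² = 7613, Σy² = 2976
Sxx = Σx² − (Σx)²/n = 7613 − 6408.2 = 1204.8
Sxy = Σxy − (Σx)(Σy)/n = 4720 − 4152.8 = 567.2
Syy = Σy² − (Σy)²/n = 2976 − 2691.2 = 284.8
b = Sxy/Sxx = 567.2/1204.8 = 0.470784
SSE = Syy − b·Sxy = 284.8 − 0.470784·567.2 = 17.771580

17.772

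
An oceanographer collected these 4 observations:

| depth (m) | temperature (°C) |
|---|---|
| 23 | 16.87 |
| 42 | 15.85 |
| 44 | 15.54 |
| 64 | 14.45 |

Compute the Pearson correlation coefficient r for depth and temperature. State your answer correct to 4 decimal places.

-0.9969

n = 4, Σx = 173, Σy = 62.71, Σxy = 2662.27, Σx² = 8325, Σy² = 986.1135
Sxx = Σx² − (Σx)²/n = 8325 − 7482.25 = 842.75
Sxy = Σxy − (Σx)(Σy)/n = 2662.27 − 2712.2075 = -49.9375
Syy = Σy² − (Σy)²/n = 986.1135 − 983.136025 = 2.977475
r = Sxy/√(Sxx·Syy) = -49.9375/√(2509.267056) = -49.9375/50.092585 = -0.996904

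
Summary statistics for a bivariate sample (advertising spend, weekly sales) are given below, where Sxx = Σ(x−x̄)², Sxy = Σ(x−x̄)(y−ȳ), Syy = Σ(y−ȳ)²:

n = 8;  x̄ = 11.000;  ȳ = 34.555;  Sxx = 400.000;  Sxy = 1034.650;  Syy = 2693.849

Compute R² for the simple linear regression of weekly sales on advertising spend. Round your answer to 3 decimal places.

0.993

R² = Sxy²/(Sxx·Syy) = (1034.65)²/(400·2693.849) = 0.993468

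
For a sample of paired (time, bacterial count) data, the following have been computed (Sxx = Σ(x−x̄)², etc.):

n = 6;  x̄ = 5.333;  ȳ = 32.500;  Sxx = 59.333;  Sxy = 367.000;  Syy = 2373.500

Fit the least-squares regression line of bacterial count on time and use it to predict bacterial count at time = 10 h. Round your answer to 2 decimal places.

b = Sxy/Sxx = 367/59.333 = 6.185428
a = ȳ − b·x̄ = 32.5 − 6.185428·5.333 = -0.486888
ŷ(10) = a + b·10 = -0.486888 + 6.185428·10 = 61.367393

61.37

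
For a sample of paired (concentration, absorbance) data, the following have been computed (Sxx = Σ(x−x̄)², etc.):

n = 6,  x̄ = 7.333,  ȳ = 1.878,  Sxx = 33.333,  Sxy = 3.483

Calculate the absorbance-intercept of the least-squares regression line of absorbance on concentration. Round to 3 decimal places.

b = Sxy/Sxx = 3.483/33.333 = 0.104491
a = ȳ − b·x̄ = 1.878 − 0.104491·7.333 = 1.111767

1.112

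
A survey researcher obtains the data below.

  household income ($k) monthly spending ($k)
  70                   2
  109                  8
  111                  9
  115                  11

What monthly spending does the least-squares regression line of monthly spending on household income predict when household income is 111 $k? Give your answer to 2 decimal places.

n = 4, Σx = 405, Σy = 30, Σxy = 3276, Σx² = 42327
Sxx = Σx² − (Σx)²/n = 42327 − 41006.25 = 1320.75
Sxy = Σxy − (Σx)(Σy)/n = 3276 − 3037.5 = 238.5
b = Sxy/Sxx = 238.5/1320.75 = 0.180579
a = ȳ − b·x̄ = 7.5 − 0.180579·101.25 = -10.783646
ŷ(111) = a + b·111 = -10.783646 + 0.180579·111 = 9.260647

9.26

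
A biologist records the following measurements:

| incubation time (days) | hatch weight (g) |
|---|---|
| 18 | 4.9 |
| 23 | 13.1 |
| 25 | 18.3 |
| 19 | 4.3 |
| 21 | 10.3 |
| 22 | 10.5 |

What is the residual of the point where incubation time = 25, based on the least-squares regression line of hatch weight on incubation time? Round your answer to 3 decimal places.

n = 6, Σx = 128, Σy = 61.4, Σxy = 1376, Σx² = 2764
Sxx = Σx² − (Σx)²/n = 2764 − 2730.666667 = 33.333333
Sxy = Σxy − (Σx)(Σy)/n = 1376 − 1309.866667 = 66.133333
b = Sxy/Sxx = 66.133333/33.333333 = 1.984
a = ȳ − b·x̄ = 10.233333 − 1.984·21.333333 = -32.092
ŷ(25) = -32.092 + 1.984·25 = 17.508
residual = y − ŷ = 18.3 − 17.508 = 0.792

0.792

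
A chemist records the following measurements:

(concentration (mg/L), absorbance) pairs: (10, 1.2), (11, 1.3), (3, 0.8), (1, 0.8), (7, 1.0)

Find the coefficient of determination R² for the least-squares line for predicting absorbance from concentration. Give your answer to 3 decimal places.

n = 5, Σx = 32, Σy = 5.1, Σxy = 36.5, Σx² = 280, Σy² = 5.41
Sxx = Σx² − (Σx)²/n = 280 − 204.8 = 75.2
Sxy = Σxy − (Σx)(Σy)/n = 36.5 − 32.64 = 3.86
Syy = Σy² − (Σy)²/n = 5.41 − 5.202 = 0.208
R² = Sxy²/(Sxx·Syy) = (3.86)²/(75.2·0.208) = 0.952562

0.953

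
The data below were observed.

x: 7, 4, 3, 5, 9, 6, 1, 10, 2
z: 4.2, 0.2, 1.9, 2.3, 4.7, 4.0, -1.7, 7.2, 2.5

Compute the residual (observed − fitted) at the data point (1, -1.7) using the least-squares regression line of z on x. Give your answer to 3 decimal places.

-1.333

n = 9, Σx = 47, Σy = 25.3, Σxy = 189, Σx² = 321
Sxx = Σx² − (Σx)²/n = 321 − 245.444444 = 75.555556
Sxy = Σxy − (Σx)(Σy)/n = 189 − 132.122222 = 56.877778
b = Sxy/Sxx = 56.877778/75.555556 = 0.752794
a = ȳ − b·x̄ = 2.811111 − 0.752794·5.222222 = -1.120147
ŷ(1) = -1.120147 + 0.752794·1 = -0.367353
residual = y − ŷ = -1.7 − (-0.367353) = -1.332647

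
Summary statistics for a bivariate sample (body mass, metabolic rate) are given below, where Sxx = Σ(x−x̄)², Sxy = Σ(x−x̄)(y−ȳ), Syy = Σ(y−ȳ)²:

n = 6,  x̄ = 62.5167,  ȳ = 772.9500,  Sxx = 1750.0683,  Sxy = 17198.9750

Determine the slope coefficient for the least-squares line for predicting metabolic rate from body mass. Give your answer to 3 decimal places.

b = Sxy/Sxx = 17198.975/1750.0683 = 9.827602

9.828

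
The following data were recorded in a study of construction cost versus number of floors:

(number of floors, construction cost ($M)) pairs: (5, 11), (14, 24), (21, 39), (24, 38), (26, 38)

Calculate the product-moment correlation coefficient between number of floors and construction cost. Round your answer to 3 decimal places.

0.971

n = 5, Σx = 90, Σy = 150, Σxy = 3110, Σx² = 1914, Σy² = 5106
Sxx = Σx² − (Σx)²/n = 1914 − 1620 = 294
Sxy = Σxy − (Σx)(Σy)/n = 3110 − 2700 = 410
Syy = Σy² − (Σy)²/n = 5106 − 4500 = 606
r = Sxy/√(Sxx·Syy) = 410/√(178164) = 410/422.094776 = 0.971346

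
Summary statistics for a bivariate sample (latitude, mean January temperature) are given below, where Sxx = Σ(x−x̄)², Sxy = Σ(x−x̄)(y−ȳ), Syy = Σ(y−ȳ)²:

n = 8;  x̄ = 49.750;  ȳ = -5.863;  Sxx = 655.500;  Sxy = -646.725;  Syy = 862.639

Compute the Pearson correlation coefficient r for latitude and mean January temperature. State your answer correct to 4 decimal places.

-0.8600

r = Sxy/√(Sxx·Syy) = -646.725/√(565459.8645) = -646.725/751.970654 = -0.860040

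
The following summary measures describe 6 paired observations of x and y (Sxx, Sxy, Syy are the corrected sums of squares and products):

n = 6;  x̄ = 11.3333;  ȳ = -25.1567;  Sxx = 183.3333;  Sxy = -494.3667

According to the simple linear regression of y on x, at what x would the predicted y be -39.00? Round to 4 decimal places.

b = Sxy/Sxx = -494.3667/183.3333 = -2.696546
a = ȳ − b·x̄ = -25.1567 − (-2.696546)·11.3333 = 5.404066
Set a + b·x = -39.00: x = (-39.00 − 5.404066) / (-2.696546) = 16.467015

16.4670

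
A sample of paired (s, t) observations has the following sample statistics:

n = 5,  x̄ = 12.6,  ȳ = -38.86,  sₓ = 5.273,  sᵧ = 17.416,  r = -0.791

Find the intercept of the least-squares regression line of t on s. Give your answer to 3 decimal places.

-5.942

b = r · sᵧ/sₓ = -0.791 · 17.416/5.273 = -2.612565
a = ȳ − b·x̄ = -38.86 − (-2.612565)·12.6 = -5.941679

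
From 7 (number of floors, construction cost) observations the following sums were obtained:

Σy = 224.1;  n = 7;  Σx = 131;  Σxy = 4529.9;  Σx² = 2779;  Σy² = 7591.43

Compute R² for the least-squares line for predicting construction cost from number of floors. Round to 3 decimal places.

Sxx = Σx² − (Σx)²/n = 2779 − 2451.571429 = 327.428571
Sxy = Σxy − (Σx)(Σy)/n = 4529.9 − 4193.871429 = 336.028571
Syy = Σy² − (Σy)²/n = 7591.43 − 7174.401429 = 417.028571
R² = Sxy²/(Sxx·Syy) = (336.028571)²/(327.428571·417.028571) = 0.826932

0.827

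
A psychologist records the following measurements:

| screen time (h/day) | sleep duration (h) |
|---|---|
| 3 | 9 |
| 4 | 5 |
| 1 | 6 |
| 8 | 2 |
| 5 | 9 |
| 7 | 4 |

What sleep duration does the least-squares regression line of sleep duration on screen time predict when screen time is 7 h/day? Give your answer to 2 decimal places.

4.34

n = 6, Σx = 28, Σy = 35, Σxy = 142, Σx² = 164
Sxx = Σx² − (Σx)²/n = 164 − 130.666667 = 33.333333
Sxy = Σxy − (Σx)(Σy)/n = 142 − 163.333333 = -21.333333
b = Sxy/Sxx = -21.333333/33.333333 = -0.64
a = ȳ − b·x̄ = 5.833333 − (-0.64)·4.666667 = 8.82
ŷ(7) = a + b·7 = 8.82 + (-0.64)·7 = 4.34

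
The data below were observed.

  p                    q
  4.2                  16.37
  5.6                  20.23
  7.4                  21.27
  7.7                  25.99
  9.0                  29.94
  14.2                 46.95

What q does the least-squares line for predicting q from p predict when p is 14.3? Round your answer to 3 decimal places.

46.349

n = 6, Σx = 48.1, Σy = 160.75, Σxy = 1475.713, Σx² = 445.69
Sxx = Σx² − (Σx)²/n = 445.69 − 385.601667 = 60.088333
Sxy = Σxy − (Σx)(Σy)/n = 1475.713 − 1288.679167 = 187.033833
b = Sxy/Sxx = 187.033833/60.088333 = 3.112648
a = ȳ − b·x̄ = 26.791667 − 3.112648·8.016667 = 1.838605
ŷ(14.3) = a + b·14.3 = 1.838605 + 3.112648·14.3 = 46.349472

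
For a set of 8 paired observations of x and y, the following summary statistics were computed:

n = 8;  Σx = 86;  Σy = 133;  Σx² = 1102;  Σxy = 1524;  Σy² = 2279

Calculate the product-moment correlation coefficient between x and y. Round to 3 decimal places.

Sxx = Σx² − (Σx)²/n = 1102 − 924.5 = 177.5
Sxy = Σxy − (Σx)(Σy)/n = 1524 − 1429.75 = 94.25
Syy = Σy² − (Σy)²/n = 2279 − 2211.125 = 67.875
r = Sxy/√(Sxx·Syy) = 94.25/√(12047.8125) = 94.25/109.762528 = 0.858672

0.859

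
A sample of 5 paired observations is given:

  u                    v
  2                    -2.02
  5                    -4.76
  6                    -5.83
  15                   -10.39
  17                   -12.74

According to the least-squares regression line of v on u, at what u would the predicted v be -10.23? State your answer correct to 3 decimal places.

n = 5, Σx = 45, Σy = -35.74, Σxy = -435.25, Σx² = 579
Sxx = Σx² − (Σx)²/n = 579 − 405 = 174
Sxy = Σxy − (Σx)(Σy)/n = -435.25 − (-321.66) = -113.59
b = Sxy/Sxx = -113.59/174 = -0.652816
a = ȳ − b·x̄ = -7.148 − (-0.652816)·9 = -1.272655
Set a + b·x = -10.23: x = (-10.23 − (-1.272655)) / (-0.652816) = 13.721085

13.721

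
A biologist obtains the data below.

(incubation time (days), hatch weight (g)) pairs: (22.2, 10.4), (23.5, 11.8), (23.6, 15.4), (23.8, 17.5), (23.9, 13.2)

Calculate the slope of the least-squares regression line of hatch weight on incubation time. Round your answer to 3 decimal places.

2.832

n = 5, Σx = 117, Σy = 68.3, Σxy = 1603.6, Σx² = 2739.7
Sxx = Σx² − (Σx)²/n = 2739.7 − 2737.8 = 1.9
Sxy = Σxy − (Σx)(Σy)/n = 1603.6 − 1598.22 = 5.38
b = Sxy/Sxx = 5.38/1.9 = 2.831579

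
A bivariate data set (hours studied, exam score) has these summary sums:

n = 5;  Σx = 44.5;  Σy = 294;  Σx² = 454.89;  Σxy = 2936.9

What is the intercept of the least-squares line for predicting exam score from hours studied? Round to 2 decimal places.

Sxx = Σx² − (Σx)²/n = 454.89 − 396.05 = 58.84
Sxy = Σxy − (Σx)(Σy)/n = 2936.9 − 2616.6 = 320.3
b = Sxy/Sxx = 320.3/58.84 = 5.443576
a = ȳ − b·x̄ = 58.8 − 5.443576·8.9 = 10.352175

10.35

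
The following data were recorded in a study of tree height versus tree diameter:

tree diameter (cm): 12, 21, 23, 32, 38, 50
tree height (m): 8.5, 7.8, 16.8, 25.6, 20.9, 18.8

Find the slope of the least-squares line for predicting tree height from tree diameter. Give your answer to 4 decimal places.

n = 6, Σx = 176, Σy = 98.4, Σxy = 3205.6, Σx² = 6082
Sxx = Σx² − (Σx)²/n = 6082 − 5162.666667 = 919.333333
Sxy = Σxy − (Σx)(Σy)/n = 3205.6 − 2886.4 = 319.2
b = Sxy/Sxx = 319.2/919.333333 = 0.347208

0.3472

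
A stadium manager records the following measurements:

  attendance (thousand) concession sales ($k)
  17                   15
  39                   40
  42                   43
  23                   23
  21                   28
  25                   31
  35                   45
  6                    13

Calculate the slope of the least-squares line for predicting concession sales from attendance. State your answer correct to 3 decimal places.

n = 8, Σx = 208, Σy = 238, Σxy = 7166, Σx² = 6430
Sxx = Σx² − (Σx)²/n = 6430 − 5408 = 1022
Sxy = Σxy − (Σx)(Σy)/n = 7166 − 6188 = 978
b = Sxy/Sxx = 978/1022 = 0.956947

0.957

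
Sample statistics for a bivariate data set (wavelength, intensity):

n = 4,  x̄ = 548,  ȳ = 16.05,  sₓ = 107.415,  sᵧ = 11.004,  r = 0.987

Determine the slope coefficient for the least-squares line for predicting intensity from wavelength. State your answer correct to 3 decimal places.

b = r · sᵧ/sₓ = 0.987 · 11.004/107.415 = 0.101112

0.101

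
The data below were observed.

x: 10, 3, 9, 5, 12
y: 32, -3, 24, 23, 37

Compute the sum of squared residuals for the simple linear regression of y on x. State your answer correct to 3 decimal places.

189.310

n = 5, Σx = 39, Σy = 113, Σxy = 1086, Σx² = 359, Σy² = 3507
Sxx = Σx² − (Σx)²/n = 359 − 304.2 = 54.8
Sxy = Σxy − (Σx)(Σy)/n = 1086 − 881.4 = 204.6
Syy = Σy² − (Σy)²/n = 3507 − 2553.8 = 953.2
b = Sxy/Sxx = 204.6/54.8 = 3.733577
SSE = Syy − b·Sxy = 953.2 − 3.733577·204.6 = 189.310219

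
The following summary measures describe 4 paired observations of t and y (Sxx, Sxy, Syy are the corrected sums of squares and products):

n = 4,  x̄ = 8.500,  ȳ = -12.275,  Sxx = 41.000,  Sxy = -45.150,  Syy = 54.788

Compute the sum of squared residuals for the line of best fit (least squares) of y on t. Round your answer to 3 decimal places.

5.068

b = Sxy/Sxx = -45.15/41 = -1.101220
SSE = Syy − b·Sxy = 54.788 − (-1.101220)·(-45.15) = 5.067939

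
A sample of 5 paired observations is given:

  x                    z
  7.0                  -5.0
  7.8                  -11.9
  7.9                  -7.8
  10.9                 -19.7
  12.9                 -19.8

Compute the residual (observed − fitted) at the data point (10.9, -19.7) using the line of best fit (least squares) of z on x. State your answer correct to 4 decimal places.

-2.8613

n = 5, Σx = 46.5, Σy = -64.2, Σxy = -659.59, Σx² = 457.47
Sxx = Σx² − (Σx)²/n = 457.47 − 432.45 = 25.02
Sxy = Σxy − (Σx)(Σy)/n = -659.59 − (-597.06) = -62.53
b = Sxy/Sxx = -62.53/25.02 = -2.499201
a = ȳ − b·x̄ = -12.84 − (-2.499201)·9.3 = 10.402566
ŷ(10.9) = 10.402566 + (-2.499201)·10.9 = -16.838721
residual = y − ŷ = -19.7 − (-16.838721) = -2.861279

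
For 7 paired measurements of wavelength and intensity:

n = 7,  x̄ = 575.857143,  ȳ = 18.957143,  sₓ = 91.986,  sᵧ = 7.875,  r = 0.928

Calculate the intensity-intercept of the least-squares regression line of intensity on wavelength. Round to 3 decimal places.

-26.793

b = r · sᵧ/sₓ = 0.928 · 7.875/91.986 = 0.079447
a = ȳ − b·x̄ = 18.957143 − 0.079447·575.857143 = -26.792906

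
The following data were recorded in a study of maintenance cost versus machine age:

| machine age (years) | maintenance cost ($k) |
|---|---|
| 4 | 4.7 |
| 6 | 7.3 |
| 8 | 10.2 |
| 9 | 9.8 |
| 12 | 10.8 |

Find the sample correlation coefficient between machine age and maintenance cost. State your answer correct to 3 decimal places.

0.915

n = 5, Σx = 39, Σy = 42.8, Σxy = 362, Σx² = 341, Σy² = 392.1
Sxx = Σx² − (Σx)²/n = 341 − 304.2 = 36.8
Sxy = Σxy − (Σx)(Σy)/n = 362 − 333.84 = 28.16
Syy = Σy² − (Σy)²/n = 392.1 − 366.368 = 25.732
r = Sxy/√(Sxx·Syy) = 28.16/√(946.9376) = 28.16/30.772351 = 0.915107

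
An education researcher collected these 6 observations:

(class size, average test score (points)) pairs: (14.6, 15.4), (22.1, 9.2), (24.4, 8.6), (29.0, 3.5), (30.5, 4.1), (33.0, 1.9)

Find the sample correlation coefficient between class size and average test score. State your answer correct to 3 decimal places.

n = 6, Σx = 153.6, Σy = 42.7, Σxy = 927.25, Σx² = 4157.18, Σy² = 428.43
Sxx = Σx² − (Σx)²/n = 4157.18 − 3932.16 = 225.02
Sxy = Σxy − (Σx)(Σy)/n = 927.25 − 1093.12 = -165.87
Syy = Σy² − (Σy)²/n = 428.43 − 303.881667 = 124.548333
r = Sxy/√(Sxx·Syy) = -165.87/√(28025.865967) = -165.87/167.409277 = -0.990805

-0.991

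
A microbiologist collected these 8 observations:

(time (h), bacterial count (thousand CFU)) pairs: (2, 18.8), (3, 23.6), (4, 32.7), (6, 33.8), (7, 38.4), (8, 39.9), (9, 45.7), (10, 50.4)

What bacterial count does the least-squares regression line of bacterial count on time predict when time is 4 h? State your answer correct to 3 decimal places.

27.830

n = 8, Σx = 49, Σy = 283.3, Σxy = 1945.3, Σx² = 359
Sxx = Σx² − (Σx)²/n = 359 − 300.125 = 58.875
Sxy = Σxy − (Σx)(Σy)/n = 1945.3 − 1735.2125 = 210.0875
b = Sxy/Sxx = 210.0875/58.875 = 3.568365
a = ȳ − b·x̄ = 35.4125 − 3.568365·6.125 = 13.556263
ŷ(4) = a + b·4 = 13.556263 + 3.568365·4 = 27.829724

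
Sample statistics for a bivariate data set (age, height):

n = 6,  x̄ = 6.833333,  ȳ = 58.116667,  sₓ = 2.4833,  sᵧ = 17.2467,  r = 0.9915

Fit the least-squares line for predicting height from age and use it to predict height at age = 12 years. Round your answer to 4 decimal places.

93.6945

b = r · sᵧ/sₓ = 0.9915 · 17.2467/2.4833 = 6.886040
a = ȳ − b·x̄ = 58.116667 − 6.886040·6.833333 = 11.062063
ŷ(12) = a + b·12 = 11.062063 + 6.886040·12 = 93.694542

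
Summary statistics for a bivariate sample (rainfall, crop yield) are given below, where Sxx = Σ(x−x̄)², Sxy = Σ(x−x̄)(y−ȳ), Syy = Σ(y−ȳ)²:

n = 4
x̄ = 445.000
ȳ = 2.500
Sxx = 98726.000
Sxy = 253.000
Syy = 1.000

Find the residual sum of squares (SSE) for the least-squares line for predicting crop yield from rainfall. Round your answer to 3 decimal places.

b = Sxy/Sxx = 253/98726 = 0.002563
SSE = Syy − b·Sxy = 1 − 0.002563·253 = 0.351650

0.352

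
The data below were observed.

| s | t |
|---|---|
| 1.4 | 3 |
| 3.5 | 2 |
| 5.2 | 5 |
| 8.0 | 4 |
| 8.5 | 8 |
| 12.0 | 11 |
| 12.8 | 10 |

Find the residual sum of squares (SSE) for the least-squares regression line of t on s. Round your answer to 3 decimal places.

13.372

n = 7, Σx = 51.4, Σy = 43, Σxy = 397.2, Σx² = 485.34, Σy² = 339
Sxx = Σx² − (Σx)²/n = 485.34 − 377.422857 = 107.917143
Sxy = Σxy − (Σx)(Σy)/n = 397.2 − 315.742857 = 81.457143
Syy = Σy² − (Σy)²/n = 339 − 264.142857 = 74.857143
b = Sxy/Sxx = 81.457143/107.917143 = 0.754812
SSE = Syy − b·Sxy = 74.857143 − 0.754812·81.457143 = 13.372323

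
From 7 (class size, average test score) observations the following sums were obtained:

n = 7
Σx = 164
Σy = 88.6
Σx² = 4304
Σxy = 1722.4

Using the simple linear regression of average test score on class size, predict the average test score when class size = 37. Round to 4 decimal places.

2.2703

Sxx = Σx² − (Σx)²/n = 4304 − 3842.285714 = 461.714286
Sxy = Σxy − (Σx)(Σy)/n = 1722.4 − 2075.771429 = -353.371429
b = Sxy/Sxx = -353.371429/461.714286 = -0.765347
a = ȳ − b·x̄ = 12.657143 − (-0.765347)·23.428571 = 30.588119
ŷ(37) = a + b·37 = 30.588119 + (-0.765347)·37 = 2.270297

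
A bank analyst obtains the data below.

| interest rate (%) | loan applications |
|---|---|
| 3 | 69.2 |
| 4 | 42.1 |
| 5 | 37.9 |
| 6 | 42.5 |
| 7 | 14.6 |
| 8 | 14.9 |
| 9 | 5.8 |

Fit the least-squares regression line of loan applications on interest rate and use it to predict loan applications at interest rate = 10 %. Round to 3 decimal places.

n = 7, Σx = 42, Σy = 227, Σxy = 1094.1, Σx² = 280
Sxx = Σx² − (Σx)²/n = 280 − 252 = 28
Sxy = Σxy − (Σx)(Σy)/n = 1094.1 − 1362 = -267.9
b = Sxy/Sxx = -267.9/28 = -9.567857
a = ȳ − b·x̄ = 32.428571 − (-9.567857)·6 = 89.835714
ŷ(10) = a + b·10 = 89.835714 + (-9.567857)·10 = -5.842857

-5.843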